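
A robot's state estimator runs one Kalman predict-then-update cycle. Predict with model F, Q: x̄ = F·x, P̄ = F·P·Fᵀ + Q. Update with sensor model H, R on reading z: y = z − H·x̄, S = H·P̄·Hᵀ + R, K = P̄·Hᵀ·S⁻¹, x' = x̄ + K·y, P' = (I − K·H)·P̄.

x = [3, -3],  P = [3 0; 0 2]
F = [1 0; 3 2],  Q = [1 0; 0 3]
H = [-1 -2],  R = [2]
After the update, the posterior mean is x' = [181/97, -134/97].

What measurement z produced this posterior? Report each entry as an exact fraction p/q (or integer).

x̄ = F·x = [3, 3]
P̄ = F·P·Fᵀ + Q = [4 9; 9 38]
S = H·P̄·Hᵀ + R = [194]
K = P̄·Hᵀ·S⁻¹ = [-11/97; -85/194]
x' − x̄ = [-110/97, -425/97] = K·y
y = (KᵀK)⁻¹·Kᵀ·(x' − x̄) = [10]
z = y + H·x̄ = [10] + [-9] = [1]

z = [1]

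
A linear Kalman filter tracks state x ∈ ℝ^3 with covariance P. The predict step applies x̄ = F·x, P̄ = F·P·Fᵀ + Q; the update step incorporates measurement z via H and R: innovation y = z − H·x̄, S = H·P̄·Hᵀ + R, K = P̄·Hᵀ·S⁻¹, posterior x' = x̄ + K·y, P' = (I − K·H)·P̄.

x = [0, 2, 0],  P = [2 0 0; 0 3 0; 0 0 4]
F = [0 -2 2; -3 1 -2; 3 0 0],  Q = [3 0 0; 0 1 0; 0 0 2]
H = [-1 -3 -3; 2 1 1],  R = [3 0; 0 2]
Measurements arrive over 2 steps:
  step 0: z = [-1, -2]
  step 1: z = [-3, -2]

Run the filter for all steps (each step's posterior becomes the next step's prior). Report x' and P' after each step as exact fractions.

step 0: x̄ = F·x = [-4, 2, 0]
step 0: P̄ = F·P·Fᵀ + Q = [31 -22 0; -22 38 -18; 0 -18 20]
step 0: y = z − H·x̄ = [1, 4]
step 0: S = H·P̄·Hᵀ + R = [100 26; 26 60]
step 0: K = P̄·Hᵀ·S⁻¹ = [265/1331 1545/2662; -414/1331 -353/1331; -103/1331 89/1331]
step 0: x' = x̄ + K·y = [-179/121, 76/121, 23/121]
step 0: P' = (I − K·H)·P̄ = [1086/1331 -672/1331 45/1331; -672/1331 26374/1331 -25736/1331; 45/1331 -25736/1331 25824/1331]
step 1: x̄ = F·x = [-106/121, 567/121, -537/121]
step 1: P̄ = F·P·Fᵀ + Q = [418673/1331 -314762/1331 4302/1331; -314762/1331 248291/1331 -12060/1331; 4302/1331 -12060/1331 12436/1331]
step 1: y = z − H·x̄ = [-379/121, -60/121]
step 1: S = H·P̄·Hᵀ + R = [689369/1331 626053/1331; 626053/1331 672121/1331]
step 1: K = P̄·Hᵀ·S⁻¹ = [11076319/53641640 31733373/53641640; -6967331/26820820 -9204477/26820820; -696587/5364164 720511/5364164]
step 1: x' = x̄ + K·y = [-97421001/53641640, 152068529/26820820, -21981655/5364164]
step 1: P' = (I − K·H)·P̄ = [44725839/53641640 -15225771/26820820 446661/5364164; -15225771/26820820 110692779/13410410 -20934297/2682082; 446661/5364164 -20934297/2682082 21208147/2682082]

step 0: x' = [-179/121, 76/121, 23/121], P' = [1086/1331 -672/1331 45/1331; -672/1331 26374/1331 -25736/1331; 45/1331 -25736/1331 25824/1331]
step 1: x' = [-97421001/53641640, 152068529/26820820, -21981655/5364164], P' = [44725839/53641640 -15225771/26820820 446661/5364164; -15225771/26820820 110692779/13410410 -20934297/2682082; 446661/5364164 -20934297/2682082 21208147/2682082]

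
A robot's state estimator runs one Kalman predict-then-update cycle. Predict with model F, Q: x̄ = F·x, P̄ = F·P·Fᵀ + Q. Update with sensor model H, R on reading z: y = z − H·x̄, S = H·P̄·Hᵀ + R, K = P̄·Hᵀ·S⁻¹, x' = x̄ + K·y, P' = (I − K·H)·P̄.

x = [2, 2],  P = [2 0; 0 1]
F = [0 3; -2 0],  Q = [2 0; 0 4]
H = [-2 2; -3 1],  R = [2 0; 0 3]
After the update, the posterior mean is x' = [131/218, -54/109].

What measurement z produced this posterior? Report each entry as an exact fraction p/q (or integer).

z = [-2, -2]

x̄ = F·x = [6, -4]
P̄ = F·P·Fᵀ + Q = [11 0; 0 12]
S = H·P̄·Hᵀ + R = [94 90; 90 114]
K = P̄·Hᵀ·S⁻¹ = [77/436 -187/436; 69/109 -43/109]
x' − x̄ = [-1177/218, 382/109] = K·y
y = (KᵀK)⁻¹·Kᵀ·(x' − x̄) = [18, 20]
z = y + H·x̄ = [18, 20] + [-20, -22] = [-2, -2]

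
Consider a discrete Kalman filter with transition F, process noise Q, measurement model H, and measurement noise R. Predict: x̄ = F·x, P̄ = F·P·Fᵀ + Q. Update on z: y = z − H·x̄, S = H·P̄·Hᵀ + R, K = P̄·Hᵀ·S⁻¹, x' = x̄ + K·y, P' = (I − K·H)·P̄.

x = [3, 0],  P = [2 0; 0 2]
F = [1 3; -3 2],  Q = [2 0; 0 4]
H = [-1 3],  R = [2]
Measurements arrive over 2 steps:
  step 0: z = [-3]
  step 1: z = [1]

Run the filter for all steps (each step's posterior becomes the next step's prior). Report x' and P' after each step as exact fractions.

step 0: x' = [111/43, -9/43], P' = [2830/129 314/43; 314/43 114/43]
step 1: x' = [-469328/117359, -10773/10669], P' = [704116/117359 19794/10669; 19794/10669 8452/10669]

step 0: x̄ = F·x = [3, -9]
step 0: P̄ = F·P·Fᵀ + Q = [22 6; 6 30]
step 0: y = z − H·x̄ = [27]
step 0: S = H·P̄·Hᵀ + R = [258]
step 0: K = P̄·Hᵀ·S⁻¹ = [-2/129; 14/43]
step 0: x' = x̄ + K·y = [111/43, -9/43]
step 0: P' = (I − K·H)·P̄ = [2830/129 314/43; 314/43 114/43]
step 1: x̄ = F·x = [84/43, -351/43]
step 1: P̄ = F·P·Fᵀ + Q = [11818/129 -4344/43; -4344/43 5350/43]
step 1: y = z − H·x̄ = [1180/43]
step 1: S = H·P̄·Hᵀ + R = [234718/129]
step 1: K = P̄·Hᵀ·S⁻¹ = [-25457/117359; 2781/10669]
step 1: x' = x̄ + K·y = [-469328/117359, -10773/10669]
step 1: P' = (I − K·H)·P̄ = [704116/117359 19794/10669; 19794/10669 8452/10669]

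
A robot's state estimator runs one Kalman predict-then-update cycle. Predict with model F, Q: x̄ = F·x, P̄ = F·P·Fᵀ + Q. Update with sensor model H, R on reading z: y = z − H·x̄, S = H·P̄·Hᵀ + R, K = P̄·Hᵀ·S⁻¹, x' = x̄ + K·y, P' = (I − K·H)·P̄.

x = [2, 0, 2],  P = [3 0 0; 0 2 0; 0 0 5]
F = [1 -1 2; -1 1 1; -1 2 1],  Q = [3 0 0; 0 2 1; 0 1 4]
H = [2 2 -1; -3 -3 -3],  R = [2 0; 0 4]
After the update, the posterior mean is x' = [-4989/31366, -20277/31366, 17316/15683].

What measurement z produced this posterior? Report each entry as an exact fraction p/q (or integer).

x̄ = F·x = [6, 0, 0]
P̄ = F·P·Fᵀ + Q = [28 5 3; 5 12 13; 3 13 20]
S = H·P̄·Hᵀ + R = [158 -288; -288 922]
K = P̄·Hᵀ·S⁻¹ = [13491/31366 270/15683; -3279/31366 -2043/15683; -5010/15683 -3402/15683]
x' − x̄ = [-193185/31366, -20277/31366, 17316/15683] = K·y
y = (KᵀK)⁻¹·Kᵀ·(x' − x̄) = [-15, 17]
z = y + H·x̄ = [-15, 17] + [12, -18] = [-3, -1]

z = [-3, -1]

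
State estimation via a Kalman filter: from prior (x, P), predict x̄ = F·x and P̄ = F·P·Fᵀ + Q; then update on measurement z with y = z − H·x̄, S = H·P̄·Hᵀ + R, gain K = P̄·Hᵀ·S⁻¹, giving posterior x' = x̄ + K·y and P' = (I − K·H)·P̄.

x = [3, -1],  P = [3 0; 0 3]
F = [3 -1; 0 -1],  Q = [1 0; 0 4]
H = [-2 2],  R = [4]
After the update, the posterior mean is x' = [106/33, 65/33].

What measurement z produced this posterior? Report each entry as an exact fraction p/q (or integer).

z = [-2]

x̄ = F·x = [10, 1]
P̄ = F·P·Fᵀ + Q = [31 3; 3 7]
S = H·P̄·Hᵀ + R = [132]
K = P̄·Hᵀ·S⁻¹ = [-14/33; 2/33]
x' − x̄ = [-224/33, 32/33] = K·y
y = (KᵀK)⁻¹·Kᵀ·(x' − x̄) = [16]
z = y + H·x̄ = [16] + [-18] = [-2]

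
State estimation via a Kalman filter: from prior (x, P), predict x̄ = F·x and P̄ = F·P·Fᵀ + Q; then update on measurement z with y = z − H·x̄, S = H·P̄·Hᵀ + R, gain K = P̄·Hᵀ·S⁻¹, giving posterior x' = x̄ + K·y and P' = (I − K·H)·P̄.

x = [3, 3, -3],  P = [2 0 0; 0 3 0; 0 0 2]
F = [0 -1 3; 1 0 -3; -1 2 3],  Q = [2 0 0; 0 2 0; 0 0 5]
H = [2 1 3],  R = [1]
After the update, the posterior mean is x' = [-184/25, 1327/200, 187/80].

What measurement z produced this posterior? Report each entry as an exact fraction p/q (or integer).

x̄ = F·x = [-12, 12, -6]
P̄ = F·P·Fᵀ + Q = [23 -18 12; -18 22 -20; 12 -20 37]
S = H·P̄·Hᵀ + R = [400]
K = P̄·Hᵀ·S⁻¹ = [4/25; -37/200; 23/80]
x' − x̄ = [116/25, -1073/200, 667/80] = K·y
y = (KᵀK)⁻¹·Kᵀ·(x' − x̄) = [29]
z = y + H·x̄ = [29] + [-30] = [-1]

z = [-1]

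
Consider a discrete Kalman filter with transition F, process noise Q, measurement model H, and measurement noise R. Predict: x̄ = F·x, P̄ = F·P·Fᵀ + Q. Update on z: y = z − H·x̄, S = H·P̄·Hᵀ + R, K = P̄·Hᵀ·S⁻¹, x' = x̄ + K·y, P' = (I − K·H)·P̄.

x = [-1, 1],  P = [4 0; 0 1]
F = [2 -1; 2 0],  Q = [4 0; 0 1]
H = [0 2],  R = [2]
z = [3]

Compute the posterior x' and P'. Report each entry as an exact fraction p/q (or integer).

x' = [1/5, 7/5]
P' = [223/35 16/35; 16/35 17/35]

x̄ = F·x = [-3, -2]
P̄ = F·P·Fᵀ + Q = [21 16; 16 17]
y = z − H·x̄ = [7]
S = H·P̄·Hᵀ + R = [70]
K = P̄·Hᵀ·S⁻¹ = [16/35; 17/35]
x' = x̄ + K·y = [1/5, 7/5]
P' = (I − K·H)·P̄ = [223/35 16/35; 16/35 17/35]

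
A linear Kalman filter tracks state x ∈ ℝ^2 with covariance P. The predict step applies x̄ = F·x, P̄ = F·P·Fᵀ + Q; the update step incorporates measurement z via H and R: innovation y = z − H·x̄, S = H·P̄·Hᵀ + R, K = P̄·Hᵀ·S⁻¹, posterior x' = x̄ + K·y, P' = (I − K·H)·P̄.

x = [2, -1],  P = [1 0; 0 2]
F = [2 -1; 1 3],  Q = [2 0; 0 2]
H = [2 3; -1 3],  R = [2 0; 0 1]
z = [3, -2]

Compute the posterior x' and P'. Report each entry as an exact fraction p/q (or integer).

x' = [23349/12929, -1401/12929]
P' = [4120/12929 -8/12929; -8/12929 954/12929]

x̄ = F·x = [5, -1]
P̄ = F·P·Fᵀ + Q = [8 -4; -4 21]
y = z − H·x̄ = [-4, 6]
S = H·P̄·Hᵀ + R = [175 161; 161 222]
K = P̄·Hᵀ·S⁻¹ = [4108/12929 -592/1847; 1423/12929 410/1847]
x' = x̄ + K·y = [23349/12929, -1401/12929]
P' = (I − K·H)·P̄ = [4120/12929 -8/12929; -8/12929 954/12929]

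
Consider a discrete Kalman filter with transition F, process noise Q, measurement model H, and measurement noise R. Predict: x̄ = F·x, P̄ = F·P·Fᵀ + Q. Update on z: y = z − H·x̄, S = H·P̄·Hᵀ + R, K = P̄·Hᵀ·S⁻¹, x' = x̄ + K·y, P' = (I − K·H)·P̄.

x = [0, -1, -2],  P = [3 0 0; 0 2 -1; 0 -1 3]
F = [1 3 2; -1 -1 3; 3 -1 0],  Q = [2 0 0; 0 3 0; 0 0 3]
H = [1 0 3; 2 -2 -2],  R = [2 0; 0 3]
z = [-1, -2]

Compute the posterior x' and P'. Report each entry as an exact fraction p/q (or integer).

x̄ = F·x = [-7, -5, 1]
P̄ = F·P·Fᵀ + Q = [23 2 5; 2 41 -4; 5 -4 32]
y = z − H·x̄ = [3, 4]
S = H·P̄·Hᵀ + R = [343 -106; -106 299]
K = P̄·Hᵀ·S⁻¹ = [14754/91321 15004/91321; -10410/91321 -25070/91321; 25323/91321 -5072/91321]
x' = x̄ + K·y = [-534969/91321, -588115/91321, 147002/91321]
P' = (I − K·H)·P̄ = [1059603/91321 1380462/91321 -343365/91321; 1380462/91321 1885161/91321 -467094/91321; -343365/91321 -467094/91321 131337/91321]

x' = [-534969/91321, -588115/91321, 147002/91321]
P' = [1059603/91321 1380462/91321 -343365/91321; 1380462/91321 1885161/91321 -467094/91321; -343365/91321 -467094/91321 131337/91321]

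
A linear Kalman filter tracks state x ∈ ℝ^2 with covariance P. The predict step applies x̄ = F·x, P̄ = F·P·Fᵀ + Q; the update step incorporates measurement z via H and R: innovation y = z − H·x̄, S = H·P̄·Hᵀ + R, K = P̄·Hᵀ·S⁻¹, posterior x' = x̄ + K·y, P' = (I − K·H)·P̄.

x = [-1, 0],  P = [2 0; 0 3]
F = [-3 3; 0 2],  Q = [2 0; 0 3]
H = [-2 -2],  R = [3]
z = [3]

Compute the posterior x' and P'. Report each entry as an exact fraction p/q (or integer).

x̄ = F·x = [3, 0]
P̄ = F·P·Fᵀ + Q = [47 18; 18 15]
y = z − H·x̄ = [9]
S = H·P̄·Hᵀ + R = [395]
K = P̄·Hᵀ·S⁻¹ = [-26/79; -66/395]
x' = x̄ + K·y = [3/79, -594/395]
P' = (I − K·H)·P̄ = [333/79 -294/79; -294/79 1569/395]

x' = [3/79, -594/395]
P' = [333/79 -294/79; -294/79 1569/395]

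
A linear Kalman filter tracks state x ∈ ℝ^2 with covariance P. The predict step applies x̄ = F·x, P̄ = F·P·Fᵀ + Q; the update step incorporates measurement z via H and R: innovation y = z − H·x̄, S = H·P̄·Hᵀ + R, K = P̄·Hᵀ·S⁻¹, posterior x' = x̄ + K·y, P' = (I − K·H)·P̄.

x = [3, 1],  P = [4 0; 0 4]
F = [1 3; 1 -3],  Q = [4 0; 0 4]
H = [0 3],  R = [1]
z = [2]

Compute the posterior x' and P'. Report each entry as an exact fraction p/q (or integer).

x̄ = F·x = [6, 0]
P̄ = F·P·Fᵀ + Q = [44 -32; -32 44]
y = z − H·x̄ = [2]
S = H·P̄·Hᵀ + R = [397]
K = P̄·Hᵀ·S⁻¹ = [-96/397; 132/397]
x' = x̄ + K·y = [2190/397, 264/397]
P' = (I − K·H)·P̄ = [8252/397 -32/397; -32/397 44/397]

x' = [2190/397, 264/397]
P' = [8252/397 -32/397; -32/397 44/397]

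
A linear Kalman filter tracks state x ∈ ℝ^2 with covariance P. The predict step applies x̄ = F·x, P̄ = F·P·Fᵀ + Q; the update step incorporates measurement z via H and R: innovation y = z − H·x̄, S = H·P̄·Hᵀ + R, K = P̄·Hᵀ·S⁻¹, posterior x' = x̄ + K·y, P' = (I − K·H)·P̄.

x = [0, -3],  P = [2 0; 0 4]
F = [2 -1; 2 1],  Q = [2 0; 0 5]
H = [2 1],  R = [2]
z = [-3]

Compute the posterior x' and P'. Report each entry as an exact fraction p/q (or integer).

x̄ = F·x = [3, -3]
P̄ = F·P·Fᵀ + Q = [14 4; 4 17]
y = z − H·x̄ = [-6]
S = H·P̄·Hᵀ + R = [91]
K = P̄·Hᵀ·S⁻¹ = [32/91; 25/91]
x' = x̄ + K·y = [81/91, -423/91]
P' = (I − K·H)·P̄ = [250/91 -436/91; -436/91 922/91]

x' = [81/91, -423/91]
P' = [250/91 -436/91; -436/91 922/91]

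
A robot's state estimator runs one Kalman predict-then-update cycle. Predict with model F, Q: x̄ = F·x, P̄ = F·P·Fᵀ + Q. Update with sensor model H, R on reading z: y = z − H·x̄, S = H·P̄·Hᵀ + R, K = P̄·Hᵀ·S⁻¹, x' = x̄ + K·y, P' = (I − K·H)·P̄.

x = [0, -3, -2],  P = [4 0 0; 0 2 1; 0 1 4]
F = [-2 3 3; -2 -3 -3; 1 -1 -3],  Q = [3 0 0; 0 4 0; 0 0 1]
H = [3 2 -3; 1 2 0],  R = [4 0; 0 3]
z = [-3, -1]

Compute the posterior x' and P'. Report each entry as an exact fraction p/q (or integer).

x̄ = F·x = [-15, 15, 9]
P̄ = F·P·Fᵀ + Q = [91 -56 -62; -56 92 46; -62 46 49]
y = z − H·x̄ = [39, -16]
S = H·P̄·Hᵀ + R = [1524 103; 103 238]
K = P̄·Hᵀ·S⁻¹ = [84749/352103 -67745/352103; -42220/352103 207638/352103; -60448/352103 70543/352103]
x' = x̄ + K·y = [-892414/352103, 312757/352103, -317233/352103]
P' = (I − K·H)·P̄ = [1210825/352103 -707030/352103 626473/352103; -707030/352103 664972/352103 -207422/352103; 626473/352103 -207422/352103 568789/352103]

x' = [-892414/352103, 312757/352103, -317233/352103]
P' = [1210825/352103 -707030/352103 626473/352103; -707030/352103 664972/352103 -207422/352103; 626473/352103 -207422/352103 568789/352103]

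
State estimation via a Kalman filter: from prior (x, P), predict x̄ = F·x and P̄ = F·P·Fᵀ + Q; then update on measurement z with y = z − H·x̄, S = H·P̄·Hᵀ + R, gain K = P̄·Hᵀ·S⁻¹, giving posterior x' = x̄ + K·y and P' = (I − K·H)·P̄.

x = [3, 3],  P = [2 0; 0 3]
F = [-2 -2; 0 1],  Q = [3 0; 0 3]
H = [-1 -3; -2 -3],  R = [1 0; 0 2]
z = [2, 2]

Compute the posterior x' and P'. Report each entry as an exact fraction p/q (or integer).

x̄ = F·x = [-12, 3]
P̄ = F·P·Fᵀ + Q = [23 -6; -6 6]
y = z − H·x̄ = [-1, -13]
S = H·P̄·Hᵀ + R = [42 46; 46 76]
K = P̄·Hᵀ·S⁻¹ = [227/269 -473/538; -159/269 75/269]
x' = x̄ + K·y = [-761/538, -9/269]
P' = (I − K·H)·P̄ = [700/269 -309/269; -309/269 156/269]

x' = [-761/538, -9/269]
P' = [700/269 -309/269; -309/269 156/269]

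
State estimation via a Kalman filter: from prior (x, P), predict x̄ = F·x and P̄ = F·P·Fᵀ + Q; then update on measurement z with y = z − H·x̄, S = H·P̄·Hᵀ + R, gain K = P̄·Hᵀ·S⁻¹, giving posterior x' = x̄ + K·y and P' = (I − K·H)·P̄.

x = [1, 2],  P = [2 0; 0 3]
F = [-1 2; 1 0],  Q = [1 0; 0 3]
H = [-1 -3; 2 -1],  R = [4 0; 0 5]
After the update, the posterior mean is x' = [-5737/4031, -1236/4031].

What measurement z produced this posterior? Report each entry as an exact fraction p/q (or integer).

x̄ = F·x = [3, 1]
P̄ = F·P·Fᵀ + Q = [15 -2; -2 5]
S = H·P̄·Hᵀ + R = [52 -5; -5 78]
K = P̄·Hᵀ·S⁻¹ = [-542/4031 1619/4031; -1059/4031 -533/4031]
x' − x̄ = [-17830/4031, -5267/4031] = K·y
y = (KᵀK)⁻¹·Kᵀ·(x' − x̄) = [9, -8]
z = y + H·x̄ = [9, -8] + [-6, 5] = [3, -3]

z = [3, -3]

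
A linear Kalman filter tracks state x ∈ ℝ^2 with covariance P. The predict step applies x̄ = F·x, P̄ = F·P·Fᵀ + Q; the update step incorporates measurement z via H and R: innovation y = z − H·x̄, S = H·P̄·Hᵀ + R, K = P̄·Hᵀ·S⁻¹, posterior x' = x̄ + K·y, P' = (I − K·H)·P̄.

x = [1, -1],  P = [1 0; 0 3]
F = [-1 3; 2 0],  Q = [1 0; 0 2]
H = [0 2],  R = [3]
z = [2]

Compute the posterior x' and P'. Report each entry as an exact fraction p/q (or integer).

x' = [-100/27, 10/9]
P' = [767/27 -2/9; -2/9 2/3]

x̄ = F·x = [-4, 2]
P̄ = F·P·Fᵀ + Q = [29 -2; -2 6]
y = z − H·x̄ = [-2]
S = H·P̄·Hᵀ + R = [27]
K = P̄·Hᵀ·S⁻¹ = [-4/27; 4/9]
x' = x̄ + K·y = [-100/27, 10/9]
P' = (I − K·H)·P̄ = [767/27 -2/9; -2/9 2/3]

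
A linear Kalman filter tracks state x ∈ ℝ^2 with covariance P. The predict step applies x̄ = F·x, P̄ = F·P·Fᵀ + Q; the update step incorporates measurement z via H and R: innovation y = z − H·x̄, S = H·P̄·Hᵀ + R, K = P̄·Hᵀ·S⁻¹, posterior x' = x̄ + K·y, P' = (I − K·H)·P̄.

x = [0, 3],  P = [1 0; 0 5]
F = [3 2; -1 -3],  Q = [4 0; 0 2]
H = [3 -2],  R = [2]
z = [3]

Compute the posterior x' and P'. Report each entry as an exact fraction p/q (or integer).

x' = [-123/887, -1548/887]
P' = [2046/887 2904/887; 2904/887 4551/887]

x̄ = F·x = [6, -9]
P̄ = F·P·Fᵀ + Q = [33 -33; -33 48]
y = z − H·x̄ = [-33]
S = H·P̄·Hᵀ + R = [887]
K = P̄·Hᵀ·S⁻¹ = [165/887; -195/887]
x' = x̄ + K·y = [-123/887, -1548/887]
P' = (I − K·H)·P̄ = [2046/887 2904/887; 2904/887 4551/887]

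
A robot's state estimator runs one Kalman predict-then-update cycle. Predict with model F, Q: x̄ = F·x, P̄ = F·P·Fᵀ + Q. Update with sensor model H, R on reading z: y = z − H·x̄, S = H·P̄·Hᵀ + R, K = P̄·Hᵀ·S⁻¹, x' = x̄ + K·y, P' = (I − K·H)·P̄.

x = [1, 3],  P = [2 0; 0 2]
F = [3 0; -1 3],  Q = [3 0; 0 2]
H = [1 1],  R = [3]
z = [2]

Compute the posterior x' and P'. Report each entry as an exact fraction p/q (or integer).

x' = [-33/34, 64/17]
P' = [489/34 -222/17; -222/17 246/17]

x̄ = F·x = [3, 8]
P̄ = F·P·Fᵀ + Q = [21 -6; -6 22]
y = z − H·x̄ = [-9]
S = H·P̄·Hᵀ + R = [34]
K = P̄·Hᵀ·S⁻¹ = [15/34; 8/17]
x' = x̄ + K·y = [-33/34, 64/17]
P' = (I − K·H)·P̄ = [489/34 -222/17; -222/17 246/17]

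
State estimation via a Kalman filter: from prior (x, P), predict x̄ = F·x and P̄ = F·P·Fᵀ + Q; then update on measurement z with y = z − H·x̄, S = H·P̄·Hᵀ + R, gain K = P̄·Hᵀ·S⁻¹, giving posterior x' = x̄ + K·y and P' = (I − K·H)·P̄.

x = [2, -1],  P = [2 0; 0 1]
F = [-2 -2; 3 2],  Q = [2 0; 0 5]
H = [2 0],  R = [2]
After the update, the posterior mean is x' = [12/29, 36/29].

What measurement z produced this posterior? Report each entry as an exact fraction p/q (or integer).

z = [1]

x̄ = F·x = [-2, 4]
P̄ = F·P·Fᵀ + Q = [14 -16; -16 27]
S = H·P̄·Hᵀ + R = [58]
K = P̄·Hᵀ·S⁻¹ = [14/29; -16/29]
x' − x̄ = [70/29, -80/29] = K·y
y = (KᵀK)⁻¹·Kᵀ·(x' − x̄) = [5]
z = y + H·x̄ = [5] + [-4] = [1]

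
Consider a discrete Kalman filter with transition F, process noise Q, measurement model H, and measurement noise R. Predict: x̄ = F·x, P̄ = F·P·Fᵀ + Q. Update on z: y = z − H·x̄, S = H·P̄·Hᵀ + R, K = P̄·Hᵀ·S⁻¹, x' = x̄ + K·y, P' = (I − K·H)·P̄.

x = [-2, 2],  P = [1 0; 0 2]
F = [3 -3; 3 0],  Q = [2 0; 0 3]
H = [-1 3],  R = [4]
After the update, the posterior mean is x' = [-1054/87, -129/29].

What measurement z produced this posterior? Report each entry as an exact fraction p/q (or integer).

z = [-1]

x̄ = F·x = [-12, -6]
P̄ = F·P·Fᵀ + Q = [29 9; 9 12]
S = H·P̄·Hᵀ + R = [87]
K = P̄·Hᵀ·S⁻¹ = [-2/87; 9/29]
x' − x̄ = [-10/87, 45/29] = K·y
y = (KᵀK)⁻¹·Kᵀ·(x' − x̄) = [5]
z = y + H·x̄ = [5] + [-6] = [-1]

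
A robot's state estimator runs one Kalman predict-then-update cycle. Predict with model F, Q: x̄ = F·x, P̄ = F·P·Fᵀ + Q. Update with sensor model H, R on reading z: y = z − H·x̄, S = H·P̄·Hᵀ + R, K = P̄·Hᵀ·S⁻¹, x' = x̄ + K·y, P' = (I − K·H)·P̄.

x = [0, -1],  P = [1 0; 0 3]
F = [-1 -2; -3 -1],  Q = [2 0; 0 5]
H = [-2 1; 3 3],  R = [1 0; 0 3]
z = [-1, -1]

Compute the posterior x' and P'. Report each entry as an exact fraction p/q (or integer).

x' = [191/815, -268/489]
P' = [237/1630 -11/326; -11/326 247/978]

x̄ = F·x = [2, 1]
P̄ = F·P·Fᵀ + Q = [15 9; 9 17]
y = z − H·x̄ = [2, -10]
S = H·P̄·Hᵀ + R = [42 -66; -66 453]
K = P̄·Hᵀ·S⁻¹ = [-529/1630 91/815; 313/978 107/489]
x' = x̄ + K·y = [191/815, -268/489]
P' = (I − K·H)·P̄ = [237/1630 -11/326; -11/326 247/978]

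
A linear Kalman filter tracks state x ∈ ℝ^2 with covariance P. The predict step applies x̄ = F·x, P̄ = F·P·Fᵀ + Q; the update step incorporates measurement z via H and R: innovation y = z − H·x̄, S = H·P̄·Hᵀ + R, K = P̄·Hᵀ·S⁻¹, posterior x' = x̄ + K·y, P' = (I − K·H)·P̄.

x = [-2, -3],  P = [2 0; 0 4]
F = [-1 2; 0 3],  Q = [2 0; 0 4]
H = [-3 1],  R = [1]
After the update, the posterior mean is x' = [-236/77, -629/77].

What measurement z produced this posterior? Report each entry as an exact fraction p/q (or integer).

x̄ = F·x = [-4, -9]
P̄ = F·P·Fᵀ + Q = [20 24; 24 40]
S = H·P̄·Hᵀ + R = [77]
K = P̄·Hᵀ·S⁻¹ = [-36/77; -32/77]
x' − x̄ = [72/77, 64/77] = K·y
y = (KᵀK)⁻¹·Kᵀ·(x' − x̄) = [-2]
z = y + H·x̄ = [-2] + [3] = [1]

z = [1]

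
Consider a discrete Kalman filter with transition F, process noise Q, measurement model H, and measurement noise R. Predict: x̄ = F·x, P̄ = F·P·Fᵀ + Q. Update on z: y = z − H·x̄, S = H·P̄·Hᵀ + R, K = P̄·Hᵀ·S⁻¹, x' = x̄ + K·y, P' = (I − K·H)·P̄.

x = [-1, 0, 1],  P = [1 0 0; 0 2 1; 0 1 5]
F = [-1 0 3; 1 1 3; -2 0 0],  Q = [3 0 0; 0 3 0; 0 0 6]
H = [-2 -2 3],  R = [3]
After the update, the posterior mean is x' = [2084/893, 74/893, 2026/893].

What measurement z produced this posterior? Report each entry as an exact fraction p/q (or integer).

z = [2]

x̄ = F·x = [4, 2, 2]
P̄ = F·P·Fᵀ + Q = [49 47 2; 47 57 -2; 2 -2 10]
S = H·P̄·Hᵀ + R = [893]
K = P̄·Hᵀ·S⁻¹ = [-186/893; -214/893; 30/893]
x' − x̄ = [-1488/893, -1712/893, 240/893] = K·y
y = (KᵀK)⁻¹·Kᵀ·(x' − x̄) = [8]
z = y + H·x̄ = [8] + [-6] = [2]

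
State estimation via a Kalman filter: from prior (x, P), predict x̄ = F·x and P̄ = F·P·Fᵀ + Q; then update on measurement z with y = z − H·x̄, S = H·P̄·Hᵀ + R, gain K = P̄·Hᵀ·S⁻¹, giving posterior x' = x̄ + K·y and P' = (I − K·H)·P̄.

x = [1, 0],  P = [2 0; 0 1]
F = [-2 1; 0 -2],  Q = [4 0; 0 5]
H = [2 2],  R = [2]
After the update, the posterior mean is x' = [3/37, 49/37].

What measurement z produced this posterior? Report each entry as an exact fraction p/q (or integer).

z = [3]

x̄ = F·x = [-2, 0]
P̄ = F·P·Fᵀ + Q = [13 -2; -2 9]
S = H·P̄·Hᵀ + R = [74]
K = P̄·Hᵀ·S⁻¹ = [11/37; 7/37]
x' − x̄ = [77/37, 49/37] = K·y
y = (KᵀK)⁻¹·Kᵀ·(x' − x̄) = [7]
z = y + H·x̄ = [7] + [-4] = [3]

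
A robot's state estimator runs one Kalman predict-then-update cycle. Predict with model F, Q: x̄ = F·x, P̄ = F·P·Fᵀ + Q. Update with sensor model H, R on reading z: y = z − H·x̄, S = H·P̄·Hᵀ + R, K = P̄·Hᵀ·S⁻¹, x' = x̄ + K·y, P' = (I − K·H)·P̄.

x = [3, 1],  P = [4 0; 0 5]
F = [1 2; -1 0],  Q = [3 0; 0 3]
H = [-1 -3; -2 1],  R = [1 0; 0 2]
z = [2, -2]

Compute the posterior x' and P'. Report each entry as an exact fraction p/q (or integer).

x' = [5591/8742, -3914/4371]
P' = [3341/8742 -350/4371; -350/4371 526/4371]

x̄ = F·x = [5, -3]
P̄ = F·P·Fᵀ + Q = [27 -4; -4 7]
y = z − H·x̄ = [-2, 11]
S = H·P̄·Hᵀ + R = [67 13; 13 133]
K = P̄·Hᵀ·S⁻¹ = [-1241/8742 -3691/8742; -1228/4371 613/4371]
x' = x̄ + K·y = [5591/8742, -3914/4371]
P' = (I − K·H)·P̄ = [3341/8742 -350/4371; -350/4371 526/4371]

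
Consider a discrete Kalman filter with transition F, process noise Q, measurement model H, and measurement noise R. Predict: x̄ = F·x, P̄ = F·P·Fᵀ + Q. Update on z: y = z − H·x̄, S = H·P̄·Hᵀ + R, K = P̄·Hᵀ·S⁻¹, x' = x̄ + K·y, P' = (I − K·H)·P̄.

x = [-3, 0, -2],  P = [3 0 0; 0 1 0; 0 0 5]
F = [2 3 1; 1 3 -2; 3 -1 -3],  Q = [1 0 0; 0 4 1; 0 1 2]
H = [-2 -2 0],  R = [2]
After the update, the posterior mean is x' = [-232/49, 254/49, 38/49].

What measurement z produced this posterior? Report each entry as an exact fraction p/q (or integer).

x̄ = F·x = [-8, 1, -3]
P̄ = F·P·Fᵀ + Q = [27 5 0; 5 36 37; 0 37 75]
S = H·P̄·Hᵀ + R = [294]
K = P̄·Hᵀ·S⁻¹ = [-32/147; -41/147; -37/147]
x' − x̄ = [160/49, 205/49, 185/49] = K·y
y = (KᵀK)⁻¹·Kᵀ·(x' − x̄) = [-15]
z = y + H·x̄ = [-15] + [14] = [-1]

z = [-1]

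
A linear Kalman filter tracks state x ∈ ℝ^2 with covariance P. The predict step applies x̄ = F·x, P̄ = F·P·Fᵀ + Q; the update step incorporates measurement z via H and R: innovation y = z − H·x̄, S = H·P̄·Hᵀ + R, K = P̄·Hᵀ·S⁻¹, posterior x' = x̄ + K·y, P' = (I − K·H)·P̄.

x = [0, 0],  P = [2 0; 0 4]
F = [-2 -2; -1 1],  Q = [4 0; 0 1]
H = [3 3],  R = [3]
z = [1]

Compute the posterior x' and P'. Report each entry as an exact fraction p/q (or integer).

x̄ = F·x = [0, 0]
P̄ = F·P·Fᵀ + Q = [28 -4; -4 7]
y = z − H·x̄ = [1]
S = H·P̄·Hᵀ + R = [246]
K = P̄·Hᵀ·S⁻¹ = [12/41; 3/82]
x' = x̄ + K·y = [12/41, 3/82]
P' = (I − K·H)·P̄ = [284/41 -272/41; -272/41 547/82]

x' = [12/41, 3/82]
P' = [284/41 -272/41; -272/41 547/82]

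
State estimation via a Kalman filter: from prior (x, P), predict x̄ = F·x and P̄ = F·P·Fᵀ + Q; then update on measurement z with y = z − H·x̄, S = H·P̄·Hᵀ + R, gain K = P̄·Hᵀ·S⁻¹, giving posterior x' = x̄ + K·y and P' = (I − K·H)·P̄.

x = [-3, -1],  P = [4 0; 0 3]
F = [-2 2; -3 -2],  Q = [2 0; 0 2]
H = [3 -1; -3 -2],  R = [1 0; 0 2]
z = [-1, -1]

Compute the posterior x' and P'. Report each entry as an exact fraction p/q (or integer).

x̄ = F·x = [4, 11]
P̄ = F·P·Fᵀ + Q = [30 12; 12 50]
y = z − H·x̄ = [-2, 33]
S = H·P̄·Hᵀ + R = [249 -206; -206 616]
K = P̄·Hᵀ·S⁻¹ = [6141/27737 -6159/55474; -9160/27737 -9187/27737]
x' = x̄ + K·y = [-5915/55474, 20256/27737]
P' = (I − K·H)·P̄ = [2049/27737 6/27737; 6/27737 9178/27737]

x' = [-5915/55474, 20256/27737]
P' = [2049/27737 6/27737; 6/27737 9178/27737]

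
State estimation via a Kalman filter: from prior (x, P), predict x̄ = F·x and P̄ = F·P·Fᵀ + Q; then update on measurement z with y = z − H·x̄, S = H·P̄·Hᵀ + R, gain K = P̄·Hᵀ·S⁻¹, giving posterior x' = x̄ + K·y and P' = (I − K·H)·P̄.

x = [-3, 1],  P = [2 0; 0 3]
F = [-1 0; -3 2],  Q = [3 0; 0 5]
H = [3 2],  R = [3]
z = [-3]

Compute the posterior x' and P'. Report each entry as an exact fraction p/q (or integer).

x̄ = F·x = [3, 11]
P̄ = F·P·Fᵀ + Q = [5 6; 6 35]
y = z − H·x̄ = [-34]
S = H·P̄·Hᵀ + R = [260]
K = P̄·Hᵀ·S⁻¹ = [27/260; 22/65]
x' = x̄ + K·y = [-69/130, -33/65]
P' = (I − K·H)·P̄ = [571/260 -204/65; -204/65 339/65]

x' = [-69/130, -33/65]
P' = [571/260 -204/65; -204/65 339/65]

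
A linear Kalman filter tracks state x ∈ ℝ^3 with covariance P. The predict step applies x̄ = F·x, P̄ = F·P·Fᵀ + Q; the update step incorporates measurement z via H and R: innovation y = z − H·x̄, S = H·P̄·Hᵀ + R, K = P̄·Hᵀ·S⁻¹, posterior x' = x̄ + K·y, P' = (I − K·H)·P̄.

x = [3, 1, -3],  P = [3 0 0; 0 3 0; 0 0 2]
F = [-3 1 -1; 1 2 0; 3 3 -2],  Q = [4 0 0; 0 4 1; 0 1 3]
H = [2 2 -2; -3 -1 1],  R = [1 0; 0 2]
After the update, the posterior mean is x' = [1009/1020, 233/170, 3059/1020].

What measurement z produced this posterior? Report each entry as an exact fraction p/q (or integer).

z = [-1, -1]

x̄ = F·x = [-5, 5, 18]
P̄ = F·P·Fᵀ + Q = [36 -3 -14; -3 19 28; -14 28 65]
S = H·P̄·Hᵀ + R = [345 -360; -360 420]
K = P̄·Hᵀ·S⁻¹ = [-56/255 -481/1020; -4/17 -27/170; -16/17 -631/1020]
x' − x̄ = [6109/1020, -617/170, -15301/1020] = K·y
y = (KᵀK)⁻¹·Kᵀ·(x' − x̄) = [35, -29]
z = y + H·x̄ = [35, -29] + [-36, 28] = [-1, -1]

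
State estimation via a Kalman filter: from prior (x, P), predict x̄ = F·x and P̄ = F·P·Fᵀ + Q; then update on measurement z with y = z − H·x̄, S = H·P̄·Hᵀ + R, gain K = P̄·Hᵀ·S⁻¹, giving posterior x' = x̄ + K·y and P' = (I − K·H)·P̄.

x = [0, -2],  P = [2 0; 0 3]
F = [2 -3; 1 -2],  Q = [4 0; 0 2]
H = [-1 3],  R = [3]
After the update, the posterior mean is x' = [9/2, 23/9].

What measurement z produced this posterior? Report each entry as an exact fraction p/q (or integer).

x̄ = F·x = [6, 4]
P̄ = F·P·Fᵀ + Q = [39 22; 22 16]
S = H·P̄·Hᵀ + R = [54]
K = P̄·Hᵀ·S⁻¹ = [1/2; 13/27]
x' − x̄ = [-3/2, -13/9] = K·y
y = (KᵀK)⁻¹·Kᵀ·(x' − x̄) = [-3]
z = y + H·x̄ = [-3] + [6] = [3]

z = [3]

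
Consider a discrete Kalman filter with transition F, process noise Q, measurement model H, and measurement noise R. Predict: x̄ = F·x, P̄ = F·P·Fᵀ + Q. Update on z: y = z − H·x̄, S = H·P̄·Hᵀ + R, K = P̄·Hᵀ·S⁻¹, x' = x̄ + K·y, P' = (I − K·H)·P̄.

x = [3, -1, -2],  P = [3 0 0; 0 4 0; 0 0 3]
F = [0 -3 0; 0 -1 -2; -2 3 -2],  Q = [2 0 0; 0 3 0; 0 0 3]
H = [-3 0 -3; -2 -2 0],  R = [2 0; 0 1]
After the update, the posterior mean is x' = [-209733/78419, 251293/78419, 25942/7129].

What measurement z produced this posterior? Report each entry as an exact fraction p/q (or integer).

x̄ = F·x = [3, 5, -5]
P̄ = F·P·Fᵀ + Q = [38 12 -36; 12 19 0; -36 0 63]
S = H·P̄·Hᵀ + R = [263 84; 84 325]
K = P̄·Hᵀ·S⁻¹ = [6450/78419 -25796/78419; -6492/78419 -13282/78419; -2943/7129 2340/7129]
x' − x̄ = [-444990/78419, -140802/78419, 61587/7129] = K·y
y = (KᵀK)⁻¹·Kᵀ·(x' − x̄) = [-9, 15]
z = y + H·x̄ = [-9, 15] + [6, -16] = [-3, -1]

z = [-3, -1]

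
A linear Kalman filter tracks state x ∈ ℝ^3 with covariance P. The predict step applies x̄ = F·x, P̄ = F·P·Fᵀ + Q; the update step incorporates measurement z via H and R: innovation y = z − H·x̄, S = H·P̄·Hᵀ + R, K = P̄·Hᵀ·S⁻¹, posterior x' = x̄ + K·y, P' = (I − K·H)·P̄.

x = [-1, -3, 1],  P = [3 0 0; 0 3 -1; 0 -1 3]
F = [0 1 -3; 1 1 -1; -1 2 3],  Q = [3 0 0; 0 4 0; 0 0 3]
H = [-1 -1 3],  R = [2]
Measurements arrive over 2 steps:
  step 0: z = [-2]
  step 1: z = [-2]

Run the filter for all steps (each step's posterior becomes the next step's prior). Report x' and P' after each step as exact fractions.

step 0: x' = [-2447/535, -2311/535, -1938/535], P' = [8984/535 2892/535 3886/535; 2892/535 5321/535 2703/535; 3886/535 2703/535 2279/535]
step 1: x' = [1349567/417715, -12/19, 67719/417715], P' = [6912496/417715 -146/19 1213272/417715; -146/19 238/19 32/19; 1213272/417715 32/19 734304/417715]

step 0: x̄ = F·x = [-6, -5, -2]
step 0: P̄ = F·P·Fᵀ + Q = [39 16 -18; 16 15 -7; -18 -7 33]
step 0: y = z − H·x̄ = [-7]
step 0: S = H·P̄·Hᵀ + R = [535]
step 0: K = P̄·Hᵀ·S⁻¹ = [-109/535; -52/535; 124/535]
step 0: x' = x̄ + K·y = [-2447/535, -2311/535, -1938/535]
step 0: P' = (I − K·H)·P̄ = [8984/535 2892/535 3886/535; 2892/535 5321/535 2703/535; 3886/535 2703/535 2279/535]
step 1: x̄ = F·x = [3503/535, -564/107, -7989/535]
step 1: P̄ = F·P·Fᵀ + Q = [11219/535 -1484/107 -9212/535; -1484/107 2266/107 3192/107; -9212/535 3192/107 49936/535]
step 1: y = z − H·x̄ = [4716/107]
step 1: S = H·P̄·Hᵀ + R = [83543/107]
step 1: K = P̄·Hᵀ·S⁻¹ = [-6287/83543; 2/19; 28612/83543]
step 1: x' = x̄ + K·y = [1349567/417715, -12/19, 67719/417715]
step 1: P' = (I − K·H)·P̄ = [6912496/417715 -146/19 1213272/417715; -146/19 238/19 32/19; 1213272/417715 32/19 734304/417715]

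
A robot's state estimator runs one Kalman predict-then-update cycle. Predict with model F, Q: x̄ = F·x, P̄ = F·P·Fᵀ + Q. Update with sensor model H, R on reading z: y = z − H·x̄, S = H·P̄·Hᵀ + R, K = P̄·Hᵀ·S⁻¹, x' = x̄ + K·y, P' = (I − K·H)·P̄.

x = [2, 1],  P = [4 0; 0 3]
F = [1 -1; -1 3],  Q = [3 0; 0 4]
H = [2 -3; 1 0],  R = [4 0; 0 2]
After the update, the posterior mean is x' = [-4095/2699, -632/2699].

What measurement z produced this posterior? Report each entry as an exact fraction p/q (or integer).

z = [-2, -3]

x̄ = F·x = [1, 1]
P̄ = F·P·Fᵀ + Q = [10 -13; -13 35]
S = H·P̄·Hᵀ + R = [515 59; 59 12]
K = P̄·Hᵀ·S⁻¹ = [118/2699 1669/2699; -805/2699 1034/2699]
x' − x̄ = [-6794/2699, -3331/2699] = K·y
y = (KᵀK)⁻¹·Kᵀ·(x' − x̄) = [-1, -4]
z = y + H·x̄ = [-1, -4] + [-1, 1] = [-2, -3]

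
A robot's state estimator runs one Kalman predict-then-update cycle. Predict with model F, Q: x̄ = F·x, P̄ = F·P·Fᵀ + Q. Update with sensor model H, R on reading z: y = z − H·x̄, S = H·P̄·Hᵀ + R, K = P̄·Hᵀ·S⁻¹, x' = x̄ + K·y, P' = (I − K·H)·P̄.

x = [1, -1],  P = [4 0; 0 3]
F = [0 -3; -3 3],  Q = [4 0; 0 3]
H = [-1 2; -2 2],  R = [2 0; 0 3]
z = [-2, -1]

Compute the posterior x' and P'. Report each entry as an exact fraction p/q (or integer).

x' = [-5258/7691, -9915/7691]
P' = [26526/7691 18276/7691; 18276/7691 14883/7691]

x̄ = F·x = [3, -6]
P̄ = F·P·Fᵀ + Q = [31 -27; -27 66]
y = z − H·x̄ = [13, 17]
S = H·P̄·Hᵀ + R = [405 488; 488 607]
K = P̄·Hᵀ·S⁻¹ = [5013/7691 -5500/7691; 5745/7691 -2262/7691]
x' = x̄ + K·y = [-5258/7691, -9915/7691]
P' = (I − K·H)·P̄ = [26526/7691 18276/7691; 18276/7691 14883/7691]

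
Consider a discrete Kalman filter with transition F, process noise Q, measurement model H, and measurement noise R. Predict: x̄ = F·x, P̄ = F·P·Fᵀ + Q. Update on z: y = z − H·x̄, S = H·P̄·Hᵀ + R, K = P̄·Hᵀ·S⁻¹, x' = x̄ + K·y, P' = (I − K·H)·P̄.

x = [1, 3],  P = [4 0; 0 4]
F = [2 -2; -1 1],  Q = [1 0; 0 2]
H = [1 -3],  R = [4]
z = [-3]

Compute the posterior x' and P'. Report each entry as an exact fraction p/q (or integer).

x̄ = F·x = [-4, 2]
P̄ = F·P·Fᵀ + Q = [33 -16; -16 10]
y = z − H·x̄ = [7]
S = H·P̄·Hᵀ + R = [223]
K = P̄·Hᵀ·S⁻¹ = [81/223; -46/223]
x' = x̄ + K·y = [-325/223, 124/223]
P' = (I − K·H)·P̄ = [798/223 158/223; 158/223 114/223]

x' = [-325/223, 124/223]
P' = [798/223 158/223; 158/223 114/223]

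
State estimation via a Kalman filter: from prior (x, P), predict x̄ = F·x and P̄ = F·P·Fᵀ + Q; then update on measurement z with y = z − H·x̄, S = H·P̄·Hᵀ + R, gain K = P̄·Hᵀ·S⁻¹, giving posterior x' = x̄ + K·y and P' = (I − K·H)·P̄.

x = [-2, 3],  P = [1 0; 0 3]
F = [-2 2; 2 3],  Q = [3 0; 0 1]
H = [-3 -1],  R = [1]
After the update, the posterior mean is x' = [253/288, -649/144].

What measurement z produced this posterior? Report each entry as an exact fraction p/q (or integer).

x̄ = F·x = [10, 5]
P̄ = F·P·Fᵀ + Q = [19 14; 14 32]
S = H·P̄·Hᵀ + R = [288]
K = P̄·Hᵀ·S⁻¹ = [-71/288; -37/144]
x' − x̄ = [-2627/288, -1369/144] = K·y
y = (KᵀK)⁻¹·Kᵀ·(x' − x̄) = [37]
z = y + H·x̄ = [37] + [-35] = [2]

z = [2]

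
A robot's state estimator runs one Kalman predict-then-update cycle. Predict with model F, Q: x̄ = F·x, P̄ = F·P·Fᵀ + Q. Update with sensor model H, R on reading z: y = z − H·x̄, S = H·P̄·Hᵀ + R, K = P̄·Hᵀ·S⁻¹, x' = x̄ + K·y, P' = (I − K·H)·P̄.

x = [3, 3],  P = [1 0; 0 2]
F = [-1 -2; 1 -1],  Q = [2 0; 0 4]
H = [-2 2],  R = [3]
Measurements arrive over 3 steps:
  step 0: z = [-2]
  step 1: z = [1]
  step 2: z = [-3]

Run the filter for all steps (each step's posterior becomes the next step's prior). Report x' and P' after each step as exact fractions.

step 0: x̄ = F·x = [-9, 0]
step 0: P̄ = F·P·Fᵀ + Q = [11 3; 3 7]
step 0: y = z − H·x̄ = [-20]
step 0: S = H·P̄·Hᵀ + R = [51]
step 0: K = P̄·Hᵀ·S⁻¹ = [-16/51; 8/51]
step 0: x' = x̄ + K·y = [-139/51, -160/51]
step 0: P' = (I − K·H)·P̄ = [305/51 281/51; 281/51 293/51]
step 1: x̄ = F·x = [9, 7/17]
step 1: P̄ = F·P·Fᵀ + Q = [53 0; 0 80/17]
step 1: y = z − H·x̄ = [309/17]
step 1: S = H·P̄·Hᵀ + R = [3975/17]
step 1: K = P̄·Hᵀ·S⁻¹ = [-34/75; 32/795]
step 1: x' = x̄ + K·y = [19/25, 303/265]
step 1: P' = (I − K·H)·P̄ = [371/75 64/15; 64/15 688/159]
step 2: x̄ = F·x = [-4037/1325, -508/1325]
step 2: P̄ = F·P·Fᵀ + Q = [54751/1325 -741/1325; -741/1325 6281/1325]
step 2: y = z − H·x̄ = [-11033/1325]
step 2: S = H·P̄·Hᵀ + R = [254031/1325]
step 2: K = P̄·Hᵀ·S⁻¹ = [-110984/254031; 14044/254031]
step 2: x' = x̄ + K·y = [8833/14943, -12608/14943]
step 2: P' = (I − K·H)·P̄ = [1200757/254031 1034281/254031; 1034281/254031 1055347/254031]

step 0: x' = [-139/51, -160/51], P' = [305/51 281/51; 281/51 293/51]
step 1: x' = [19/25, 303/265], P' = [371/75 64/15; 64/15 688/159]
step 2: x' = [8833/14943, -12608/14943], P' = [1200757/254031 1034281/254031; 1034281/254031 1055347/254031]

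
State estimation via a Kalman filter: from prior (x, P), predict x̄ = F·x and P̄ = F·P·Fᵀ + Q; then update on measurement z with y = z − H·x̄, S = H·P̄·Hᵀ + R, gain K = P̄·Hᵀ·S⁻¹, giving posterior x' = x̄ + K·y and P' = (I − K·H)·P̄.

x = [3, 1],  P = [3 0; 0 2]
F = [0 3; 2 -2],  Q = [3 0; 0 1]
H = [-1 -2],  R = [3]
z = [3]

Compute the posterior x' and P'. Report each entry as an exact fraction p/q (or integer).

x̄ = F·x = [3, 4]
P̄ = F·P·Fᵀ + Q = [21 -12; -12 21]
y = z − H·x̄ = [14]
S = H·P̄·Hᵀ + R = [60]
K = P̄·Hᵀ·S⁻¹ = [1/20; -1/2]
x' = x̄ + K·y = [37/10, -3]
P' = (I − K·H)·P̄ = [417/20 -21/2; -21/2 6]

x' = [37/10, -3]
P' = [417/20 -21/2; -21/2 6]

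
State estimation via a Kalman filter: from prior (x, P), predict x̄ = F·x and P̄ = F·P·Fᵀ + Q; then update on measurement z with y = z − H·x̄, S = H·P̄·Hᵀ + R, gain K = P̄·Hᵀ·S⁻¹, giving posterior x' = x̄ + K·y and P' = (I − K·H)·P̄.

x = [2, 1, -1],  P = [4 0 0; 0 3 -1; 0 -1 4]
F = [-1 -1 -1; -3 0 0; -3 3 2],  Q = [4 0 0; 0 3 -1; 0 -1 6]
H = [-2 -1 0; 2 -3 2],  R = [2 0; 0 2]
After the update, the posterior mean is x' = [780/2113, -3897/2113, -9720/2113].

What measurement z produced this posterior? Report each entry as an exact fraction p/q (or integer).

z = [1, -3]

x̄ = F·x = [-2, -6, -5]
P̄ = F·P·Fᵀ + Q = [13 12 0; 12 39 35; 0 35 73]
S = H·P̄·Hᵀ + R = [141 43; 43 133]
K = P̄·Hᵀ·S⁻¹ = [-578/2113 28/2113; -3695/8452 -267/8452; -3209/8452 3643/8452]
x' − x̄ = [5006/2113, 8781/2113, 845/2113] = K·y
y = (KᵀK)⁻¹·Kᵀ·(x' − x̄) = [-9, -7]
z = y + H·x̄ = [-9, -7] + [10, 4] = [1, -3]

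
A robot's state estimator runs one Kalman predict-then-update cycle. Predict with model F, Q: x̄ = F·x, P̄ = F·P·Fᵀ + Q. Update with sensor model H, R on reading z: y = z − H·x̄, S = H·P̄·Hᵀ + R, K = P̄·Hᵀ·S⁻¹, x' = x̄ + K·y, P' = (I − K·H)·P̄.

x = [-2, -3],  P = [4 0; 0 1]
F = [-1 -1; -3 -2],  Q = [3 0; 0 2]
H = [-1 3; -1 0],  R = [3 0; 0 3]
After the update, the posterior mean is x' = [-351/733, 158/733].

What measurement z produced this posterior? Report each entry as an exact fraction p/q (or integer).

x̄ = F·x = [5, 12]
P̄ = F·P·Fᵀ + Q = [8 14; 14 42]
S = H·P̄·Hᵀ + R = [305 -34; -34 11]
K = P̄·Hᵀ·S⁻¹ = [34/733 -428/733; 252/733 -154/733]
x' − x̄ = [-4016/733, -8638/733] = K·y
y = (KᵀK)⁻¹·Kᵀ·(x' − x̄) = [-30, 7]
z = y + H·x̄ = [-30, 7] + [31, -5] = [1, 2]

z = [1, 2]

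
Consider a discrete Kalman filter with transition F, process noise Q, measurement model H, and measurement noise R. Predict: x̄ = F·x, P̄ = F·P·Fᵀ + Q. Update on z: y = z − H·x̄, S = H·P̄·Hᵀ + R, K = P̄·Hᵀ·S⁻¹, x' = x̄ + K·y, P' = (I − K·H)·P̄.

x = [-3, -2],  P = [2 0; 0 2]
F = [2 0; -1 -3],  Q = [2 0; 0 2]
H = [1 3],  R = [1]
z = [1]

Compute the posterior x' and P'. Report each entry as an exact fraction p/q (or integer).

x̄ = F·x = [-6, 9]
P̄ = F·P·Fᵀ + Q = [10 -4; -4 22]
y = z − H·x̄ = [-20]
S = H·P̄·Hᵀ + R = [185]
K = P̄·Hᵀ·S⁻¹ = [-2/185; 62/185]
x' = x̄ + K·y = [-214/37, 85/37]
P' = (I − K·H)·P̄ = [1846/185 -616/185; -616/185 226/185]

x' = [-214/37, 85/37]
P' = [1846/185 -616/185; -616/185 226/185]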